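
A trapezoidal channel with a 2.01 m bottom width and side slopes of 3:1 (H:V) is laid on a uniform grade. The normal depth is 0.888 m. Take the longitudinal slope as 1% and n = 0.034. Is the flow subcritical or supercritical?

subcritical

With bottom width b = 2.01 m and side slope z = 3: A = (b + zy)y = (2.01 + 3×0.888)×0.888 = 4.151 m²; P = b + 2y√(1+z²) = 2.01 + 2×0.888×3.162 = 7.626 m.
Hydraulic radius R = A/P = 4.151/7.626 = 0.5442 m.
V = (1/n) R^(2/3) √S = (1/0.034) × 0.5442^(2/3) × √0.01 = 1.961 m/s. Hydraulic depth D_h = A/T = 4.151/7.338 = 0.5656 m.
Froude number Fr = V/√(g·D_h) = 1.961/√(9.81×0.5656) = 0.832, which is less than 1, so the flow is subcritical.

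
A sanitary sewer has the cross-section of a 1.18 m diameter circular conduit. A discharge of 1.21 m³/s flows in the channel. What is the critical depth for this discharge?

At critical depth, Q² T / (g A³) = 1, i.e. A³/T = Q²/g = 1.21²/9.81 = 0.1492.
Trying y = 0.428 m: A³/T = 0.04046 — low.
Trying y = 0.762 m: A³/T = 0.3691 — high.
Trying y = 0.602 m: A³/T = 0.1496 — close enough.

y_c = 0.602 m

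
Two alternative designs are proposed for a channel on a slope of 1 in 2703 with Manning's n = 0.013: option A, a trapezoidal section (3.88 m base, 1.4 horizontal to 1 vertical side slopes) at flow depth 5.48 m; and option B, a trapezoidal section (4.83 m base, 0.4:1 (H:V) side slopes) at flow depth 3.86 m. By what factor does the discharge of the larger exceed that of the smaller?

Channel A: With bottom width b = 3.88 m and side slope z = 1.4: A = (b + zy)y = (3.88 + 1.4×5.48)×5.48 = 63.3 m²; P = b + 2y√(1+z²) = 3.88 + 2×5.48×1.72 = 22.74 m. Hydraulic radius R = A/P = 63.3/22.74 = 2.784 m. Q_A = (1/0.013)·63.3·2.784^(2/3)·√0.00037 = 185.4 m³/s.
Channel B: With bottom width b = 4.83 m and side slope z = 0.4: A = (b + zy)y = (4.83 + 0.4×3.86)×3.86 = 24.6 m²; P = b + 2y√(1+z²) = 4.83 + 2×3.86×1.077 = 13.14 m. Hydraulic radius R = A/P = 24.6/13.14 = 1.872 m. Q_B = (1/0.013)·24.6·1.872^(2/3)·√0.00037 = 55.29 m³/s.
The larger discharge is 185.4 m³/s and the smaller is 55.29 m³/s; the ratio is 3.35.

3.35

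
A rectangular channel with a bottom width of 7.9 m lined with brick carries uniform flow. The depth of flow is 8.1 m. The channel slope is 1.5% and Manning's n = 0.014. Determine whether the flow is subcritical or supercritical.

supercritical

Flow area A = b·y = 7.9 × 8.1 = 63.99 m². Wetted perimeter P = b + 2y = 7.9 + 2×8.1 = 24.1 m.
Hydraulic radius R = A/P = 63.99/24.1 = 2.655 m.
V = (1/n) R^(2/3) √S = (1/0.014) × 2.655^(2/3) × √0.015 = 16.77 m/s. Hydraulic depth D_h = A/T = 63.99/7.9 = 8.1 m.
Froude number Fr = V/√(g·D_h) = 16.77/√(9.81×8.1) = 1.88, which is greater than 1, so the flow is supercritical.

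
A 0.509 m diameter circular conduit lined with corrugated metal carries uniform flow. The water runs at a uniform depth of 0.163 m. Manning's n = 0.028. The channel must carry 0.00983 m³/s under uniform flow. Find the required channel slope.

For a circular section of diameter D = 0.509 m at depth y = 0.163 m, the central angle is θ = 2 arccos(1 − 2y/D) = 2.406 rad. Then A = (D²/8)(θ − sin θ) = 0.05619 m² and P = Dθ/2 = 0.6123 m.
Hydraulic radius R = A/P = 0.05619/0.6123 = 0.09176 m.
From Manning's equation, S = [nQ / (1 A R^(2/3))]² = [0.028 × 0.00983 / (1 × 0.05619 × 0.09176^(2/3))]² = 0.00058.

S = 0.00058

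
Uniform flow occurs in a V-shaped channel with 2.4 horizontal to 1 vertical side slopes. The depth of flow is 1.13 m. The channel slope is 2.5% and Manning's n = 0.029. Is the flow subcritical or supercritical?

For a triangular section with side slope z = 2.4: A = zy² = 2.4×1.13² = 3.065 m²; P = 2y√(1+z²) = 2×1.13×2.6 = 5.876 m.
Hydraulic radius R = A/P = 3.065/5.876 = 0.5215 m.
V = (1/n) R^(2/3) √S = (1/0.029) × 0.5215^(2/3) × √0.025 = 3.533 m/s. Hydraulic depth D_h = A/T = 3.065/5.424 = 0.565 m.
Froude number Fr = V/√(g·D_h) = 3.533/√(9.81×0.565) = 1.5, which is greater than 1, so the flow is supercritical.

supercritical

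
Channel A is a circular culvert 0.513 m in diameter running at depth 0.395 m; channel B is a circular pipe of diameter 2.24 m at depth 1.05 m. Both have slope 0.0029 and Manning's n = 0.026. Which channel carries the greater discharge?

channel B

Channel A: For a circular section of diameter D = 0.513 m at depth y = 0.395 m, the central angle is θ = 2 arccos(1 − 2y/D) = 4.282 rad. Then A = (D²/8)(θ − sin θ) = 0.1708 m² and P = Dθ/2 = 1.098 m. Hydraulic radius R = A/P = 0.1708/1.098 = 0.1555 m. Q_A = (1/0.026)·0.1708·0.1555^(2/3)·√0.0029 = 0.1023 m³/s.
Channel B: For a circular section of diameter D = 2.24 m at depth y = 1.05 m, the central angle is θ = 2 arccos(1 − 2y/D) = 3.017 rad. Then A = (D²/8)(θ − sin θ) = 1.814 m² and P = Dθ/2 = 3.378 m. Hydraulic radius R = A/P = 1.814/3.378 = 0.5368 m. Q_B = (1/0.026)·1.814·0.5368^(2/3)·√0.0029 = 2.481 m³/s.
Q_A = 0.1023 m³/s vs Q_B = 2.481 m³/s, so channel B carries more.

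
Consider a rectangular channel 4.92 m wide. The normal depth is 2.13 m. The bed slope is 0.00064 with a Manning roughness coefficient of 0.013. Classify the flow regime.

subcritical

Flow area A = b·y = 4.92 × 2.13 = 10.48 m². Wetted perimeter P = b + 2y = 4.92 + 2×2.13 = 9.18 m.
Hydraulic radius R = A/P = 10.48/9.18 = 1.142 m.
V = (1/n) R^(2/3) √S = (1/0.013) × 1.142^(2/3) × √0.00064 = 2.126 m/s. Hydraulic depth D_h = A/T = 10.48/4.92 = 2.13 m.
Froude number Fr = V/√(g·D_h) = 2.126/√(9.81×2.13) = 0.465, which is less than 1, so the flow is subcritical.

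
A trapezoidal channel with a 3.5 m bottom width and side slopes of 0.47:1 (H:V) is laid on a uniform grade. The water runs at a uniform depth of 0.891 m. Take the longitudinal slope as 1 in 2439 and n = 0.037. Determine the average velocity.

With bottom width b = 3.5 m and side slope z = 0.47: A = (b + zy)y = (3.5 + 0.47×0.891)×0.891 = 3.492 m²; P = b + 2y√(1+z²) = 3.5 + 2×0.891×1.105 = 5.469 m.
Hydraulic radius R = A/P = 3.492/5.469 = 0.6384 m.
From Manning's equation, V = (1/n) R^(2/3) S^(1/2) = (1/0.037) × 0.6384^(2/3) × 0.00041^(1/2) = 0.406 m/s.

V = 0.406 m/s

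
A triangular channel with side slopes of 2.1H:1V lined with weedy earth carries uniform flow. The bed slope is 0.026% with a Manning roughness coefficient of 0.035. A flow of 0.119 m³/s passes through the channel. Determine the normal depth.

y_n = 0.556 m

Manning's equation rearranged: A R^(2/3) = nQ / (1·√S) = 0.035 × 0.119 / (√0.00026) = 0.2583.
Try y = 0.66 m: A R^(2/3) = 0.4081 — over.
Try y = 0.556 m: A R^(2/3) = 0.2583 — ≈ 0.2583.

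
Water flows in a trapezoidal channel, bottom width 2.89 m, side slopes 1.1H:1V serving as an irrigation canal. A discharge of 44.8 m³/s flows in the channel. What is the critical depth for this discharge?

y_c = 2.2 m

At critical depth, Q² T / (g A³) = 1, i.e. A³/T = Q²/g = 44.8²/9.81 = 204.6.
Try y = 2.52 m: A³/T = 344.4 — too large.
Try y = 1.72 m: A³/T = 83.37 — too small.
Try y = 2.2 m: A³/T = 206.2 — close enough.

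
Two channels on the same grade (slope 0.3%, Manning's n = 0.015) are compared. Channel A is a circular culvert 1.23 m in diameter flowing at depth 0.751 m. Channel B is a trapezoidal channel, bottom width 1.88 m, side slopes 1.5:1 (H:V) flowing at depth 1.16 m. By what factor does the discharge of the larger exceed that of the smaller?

Channel A: For a circular section of diameter D = 1.23 m at depth y = 0.751 m, the central angle is θ = 2 arccos(1 − 2y/D) = 3.588 rad. Then A = (D²/8)(θ − sin θ) = 0.76 m² and P = Dθ/2 = 2.206 m. Hydraulic radius R = A/P = 0.76/2.206 = 0.3445 m. Q_A = (1/0.015)·0.76·0.3445^(2/3)·√0.003 = 1.364 m³/s.
Channel B: With bottom width b = 1.88 m and side slope z = 1.5: A = (b + zy)y = (1.88 + 1.5×1.16)×1.16 = 4.199 m²; P = b + 2y√(1+z²) = 1.88 + 2×1.16×1.803 = 6.062 m. Hydraulic radius R = A/P = 4.199/6.062 = 0.6927 m. Q_B = (1/0.015)·4.199·0.6927^(2/3)·√0.003 = 12 m³/s.
The larger discharge is 12 m³/s and the smaller is 1.364 m³/s; the ratio is 8.8.

8.8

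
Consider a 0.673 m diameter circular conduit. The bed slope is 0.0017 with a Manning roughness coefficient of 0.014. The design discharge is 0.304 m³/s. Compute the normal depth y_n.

Manning's equation rearranged: A R^(2/3) = nQ / (1·√S) = 0.014 × 0.304 / (√0.0017) = 0.1032.
At y = 0.579 m: A R^(2/3) = 0.1127 — high.
At y = 0.391 m: A R^(2/3) = 0.06929 — low.
At y = 0.525 m: A R^(2/3) = 0.1033 — matches.

y_n = 0.525 m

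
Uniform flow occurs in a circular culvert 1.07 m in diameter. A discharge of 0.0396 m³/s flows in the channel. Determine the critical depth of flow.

At critical depth, Q² T / (g A³) = 1, i.e. A³/T = Q²/g = 0.0396²/9.81 = 0.0001599.
Trying y = 0.0765 m: A³/T = 0.00004220 — low.
Trying y = 0.107 m: A³/T = 0.0001596 — ≈ 0.0001599.

y_c = 0.107 m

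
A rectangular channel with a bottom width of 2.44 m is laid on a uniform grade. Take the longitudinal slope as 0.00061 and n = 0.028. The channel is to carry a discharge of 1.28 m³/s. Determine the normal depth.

Manning's equation rearranged: A R^(2/3) = nQ / (1·√S) = 0.028 × 1.28 / (√0.00061) = 1.451.
Try y = 1.14 m: A R^(2/3) = 1.955 — too large.
Try y = 0.916 m: A R^(2/3) = 1.451 — close enough.

y_n = 0.916 m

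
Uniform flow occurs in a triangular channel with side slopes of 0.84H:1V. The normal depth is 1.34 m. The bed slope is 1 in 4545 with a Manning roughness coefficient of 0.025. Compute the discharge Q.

Q = 0.511 m³/s

For a triangular section with side slope z = 0.84: A = zy² = 0.84×1.34² = 1.508 m²; P = 2y√(1+z²) = 2×1.34×1.306 = 3.5 m.
Hydraulic radius R = A/P = 1.508/3.5 = 0.4309 m.
Manning's equation: Q = (1/n) A R^(2/3) S^(1/2) = (1/0.025) × 1.508 × 0.4309^(2/3) × 0.00022^(1/2) = 0.511 m³/s.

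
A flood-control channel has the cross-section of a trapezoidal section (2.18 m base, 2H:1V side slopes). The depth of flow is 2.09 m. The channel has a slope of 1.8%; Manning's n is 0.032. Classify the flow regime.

supercritical

With bottom width b = 2.18 m and side slope z = 2: A = (b + zy)y = (2.18 + 2×2.09)×2.09 = 13.29 m²; P = b + 2y√(1+z²) = 2.18 + 2×2.09×2.236 = 11.53 m.
Hydraulic radius R = A/P = 13.29/11.53 = 1.153 m.
V = (1/n) R^(2/3) √S = (1/0.032) × 1.153^(2/3) × √0.018 = 4.611 m/s. Hydraulic depth D_h = A/T = 13.29/10.54 = 1.261 m.
Froude number Fr = V/√(g·D_h) = 4.611/√(9.81×1.261) = 1.31, which is greater than 1, so the flow is supercritical.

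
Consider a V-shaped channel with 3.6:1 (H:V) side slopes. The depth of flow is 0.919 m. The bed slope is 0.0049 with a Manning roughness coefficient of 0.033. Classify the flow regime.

For a triangular section with side slope z = 3.6: A = zy² = 3.6×0.919² = 3.04 m²; P = 2y√(1+z²) = 2×0.919×3.736 = 6.867 m.
Hydraulic radius R = A/P = 3.04/6.867 = 0.4427 m.
V = (1/n) R^(2/3) √S = (1/0.033) × 0.4427^(2/3) × √0.0049 = 1.232 m/s. Hydraulic depth D_h = A/T = 3.04/6.617 = 0.4595 m.
Froude number Fr = V/√(g·D_h) = 1.232/√(9.81×0.4595) = 0.58, which is less than 1, so the flow is subcritical.

subcritical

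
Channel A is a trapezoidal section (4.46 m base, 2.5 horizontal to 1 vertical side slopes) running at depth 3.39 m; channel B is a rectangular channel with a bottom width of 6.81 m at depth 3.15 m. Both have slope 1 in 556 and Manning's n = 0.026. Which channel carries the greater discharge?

channel A

Channel A: With bottom width b = 4.46 m and side slope z = 2.5: A = (b + zy)y = (4.46 + 2.5×3.39)×3.39 = 43.85 m²; P = b + 2y√(1+z²) = 4.46 + 2×3.39×2.693 = 22.72 m. Hydraulic radius R = A/P = 43.85/22.72 = 1.93 m. Q_A = (1/0.026)·43.85·1.93^(2/3)·√0.001799 = 110.9 m³/s.
Channel B: Flow area A = b·y = 6.81 × 3.15 = 21.45 m². Wetted perimeter P = b + 2y = 6.81 + 2×3.15 = 13.11 m. Hydraulic radius R = A/P = 21.45/13.11 = 1.636 m. Q_B = (1/0.026)·21.45·1.636^(2/3)·√0.001799 = 48.59 m³/s.
Q_A = 110.9 m³/s vs Q_B = 48.59 m³/s, so channel A carries more.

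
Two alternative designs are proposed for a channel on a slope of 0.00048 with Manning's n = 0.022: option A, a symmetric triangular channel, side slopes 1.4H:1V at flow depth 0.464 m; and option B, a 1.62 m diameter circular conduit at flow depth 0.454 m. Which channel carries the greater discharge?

channel B

Channel A: For a triangular section with side slope z = 1.4: A = zy² = 1.4×0.464² = 0.3014 m²; P = 2y√(1+z²) = 2×0.464×1.72 = 1.597 m. Hydraulic radius R = A/P = 0.3014/1.597 = 0.1888 m. Q_A = (1/0.022)·0.3014·0.1888^(2/3)·√0.00048 = 0.09878 m³/s.
Channel B: For a circular section of diameter D = 1.62 m at depth y = 0.454 m, the central angle is θ = 2 arccos(1 − 2y/D) = 2.231 rad. Then A = (D²/8)(θ − sin θ) = 0.473 m² and P = Dθ/2 = 1.808 m. Hydraulic radius R = A/P = 0.473/1.808 = 0.2617 m. Q_B = (1/0.022)·0.473·0.2617^(2/3)·√0.00048 = 0.1927 m³/s.
Q_A = 0.09878 m³/s vs Q_B = 0.1927 m³/s, so channel B carries more.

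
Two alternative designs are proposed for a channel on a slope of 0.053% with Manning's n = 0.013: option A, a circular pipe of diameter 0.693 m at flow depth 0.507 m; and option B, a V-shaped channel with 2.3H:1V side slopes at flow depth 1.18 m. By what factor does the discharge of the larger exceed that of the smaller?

20.5

Channel A: For a circular section of diameter D = 0.693 m at depth y = 0.507 m, the central angle is θ = 2 arccos(1 − 2y/D) = 4.105 rad. Then A = (D²/8)(θ − sin θ) = 0.2957 m² and P = Dθ/2 = 1.422 m. Hydraulic radius R = A/P = 0.2957/1.422 = 0.2079 m. Q_A = (1/0.013)·0.2957·0.2079^(2/3)·√0.00053 = 0.1838 m³/s.
Channel B: For a triangular section with side slope z = 2.3: A = zy² = 2.3×1.18² = 3.203 m²; P = 2y√(1+z²) = 2×1.18×2.508 = 5.919 m. Hydraulic radius R = A/P = 3.203/5.919 = 0.5411 m. Q_B = (1/0.013)·3.203·0.5411^(2/3)·√0.00053 = 3.766 m³/s.
The larger discharge is 3.766 m³/s and the smaller is 0.1838 m³/s; the ratio is 20.5.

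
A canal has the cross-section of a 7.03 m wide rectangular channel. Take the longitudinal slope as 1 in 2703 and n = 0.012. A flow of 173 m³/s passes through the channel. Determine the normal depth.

y_n = 8.39 m

Manning's equation rearranged: A R^(2/3) = nQ / (1·√S) = 0.012 × 173 / (√0.00037) = 107.9.
Try y = 10.7 m: A R^(2/3) = 143.9 — too large.
Try y = 8.39 m: A R^(2/3) = 108 — matches.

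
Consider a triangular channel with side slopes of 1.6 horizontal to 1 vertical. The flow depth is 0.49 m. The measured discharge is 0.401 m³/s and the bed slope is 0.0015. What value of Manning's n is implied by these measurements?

n = 0.013

For a triangular section with side slope z = 1.6: A = zy² = 1.6×0.49² = 0.3842 m²; P = 2y√(1+z²) = 2×0.49×1.887 = 1.849 m.
Hydraulic radius R = A/P = 0.3842/1.849 = 0.2078 m.
Rearranging Manning's equation: n = (1/Q) A R^(2/3) S^(1/2) = (1/0.401) × 0.3842 × 0.2078^(2/3) × √0.0015 = 0.013.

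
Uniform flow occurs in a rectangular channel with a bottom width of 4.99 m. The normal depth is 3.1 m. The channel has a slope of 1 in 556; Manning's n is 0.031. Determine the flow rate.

Flow area A = b·y = 4.99 × 3.1 = 15.47 m². Wetted perimeter P = b + 2y = 4.99 + 2×3.1 = 11.19 m.
Hydraulic radius R = A/P = 15.47/11.19 = 1.382 m.
Manning's equation: Q = (1/n) A R^(2/3) S^(1/2) = (1/0.031) × 15.47 × 1.382^(2/3) × 0.001799^(1/2) = 26.3 m³/s.

Q = 26.3 m³/s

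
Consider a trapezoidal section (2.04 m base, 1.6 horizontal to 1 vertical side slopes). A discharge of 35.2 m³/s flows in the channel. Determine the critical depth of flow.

y_c = 1.96 m

At critical depth, Q² T / (g A³) = 1, i.e. A³/T = Q²/g = 35.2²/9.81 = 126.3.
At y = 2.2 m: A³/T = 201.6 — over.
At y = 1.54 m: A³/T = 47.89 — short.
At y = 1.96 m: A³/T = 125.6 — ≈ 126.3.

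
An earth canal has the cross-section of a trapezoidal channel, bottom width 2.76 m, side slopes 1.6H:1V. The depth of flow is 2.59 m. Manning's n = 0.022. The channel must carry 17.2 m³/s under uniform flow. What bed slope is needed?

S = 0.000279

With bottom width b = 2.76 m and side slope z = 1.6: A = (b + zy)y = (2.76 + 1.6×2.59)×2.59 = 17.88 m²; P = b + 2y√(1+z²) = 2.76 + 2×2.59×1.887 = 12.53 m.
Hydraulic radius R = A/P = 17.88/12.53 = 1.427 m.
From Manning's equation, S = [nQ / (1 A R^(2/3))]² = [0.022 × 17.2 / (1 × 17.88 × 1.427^(2/3))]² = 0.000279.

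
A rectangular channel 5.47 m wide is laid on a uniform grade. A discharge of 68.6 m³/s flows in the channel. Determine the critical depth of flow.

For a rectangular channel, critical depth y_c = (q²/g)^(1/3) where q = Q/b = 68.6/5.47 = 12.54 m²/s.
So y_c = (12.54²/9.81)^(1/3) = 2.52 m.

y_c = 2.52 m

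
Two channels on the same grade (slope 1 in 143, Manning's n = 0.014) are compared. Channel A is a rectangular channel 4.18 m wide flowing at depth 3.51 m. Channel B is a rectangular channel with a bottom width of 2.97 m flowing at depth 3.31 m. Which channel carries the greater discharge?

channel A

Channel A: Flow area A = b·y = 4.18 × 3.51 = 14.67 m². Wetted perimeter P = b + 2y = 4.18 + 2×3.51 = 11.2 m. Hydraulic radius R = A/P = 14.67/11.2 = 1.31 m. Q_A = (1/0.014)·14.67·1.31^(2/3)·√0.006993 = 104.9 m³/s.
Channel B: Flow area A = b·y = 2.97 × 3.31 = 9.831 m². Wetted perimeter P = b + 2y = 2.97 + 2×3.31 = 9.59 m. Hydraulic radius R = A/P = 9.831/9.59 = 1.025 m. Q_B = (1/0.014)·9.831·1.025^(2/3)·√0.006993 = 59.7 m³/s.
Q_A = 104.9 m³/s vs Q_B = 59.7 m³/s, so channel A carries more.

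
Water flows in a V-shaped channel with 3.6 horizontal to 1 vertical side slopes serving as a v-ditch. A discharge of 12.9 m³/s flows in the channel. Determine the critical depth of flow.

y_c = 1.21 m

At critical depth, Q² T / (g A³) = 1, i.e. A³/T = Q²/g = 12.9²/9.81 = 16.96.
Try y = 0.921 m: A³/T = 4.294 — low.
Try y = 1.21 m: A³/T = 16.81 — ≈ 16.96.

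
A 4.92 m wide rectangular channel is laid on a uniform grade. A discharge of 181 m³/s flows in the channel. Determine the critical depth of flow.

y_c = 5.17 m

For a rectangular channel, critical depth y_c = (q²/g)^(1/3) where q = Q/b = 181/4.92 = 36.79 m²/s.
So y_c = (36.79²/9.81)^(1/3) = 5.17 m.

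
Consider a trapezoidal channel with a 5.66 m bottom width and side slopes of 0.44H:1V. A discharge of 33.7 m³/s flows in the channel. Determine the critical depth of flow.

At critical depth, Q² T / (g A³) = 1, i.e. A³/T = Q²/g = 33.7²/9.81 = 115.8.
Trying y = 1.66 m: A³/T = 167.6 — high.
Trying y = 1.29 m: A³/T = 76.3 — low.
Trying y = 1.47 m: A³/T = 114.6 — close enough.

y_c = 1.47 m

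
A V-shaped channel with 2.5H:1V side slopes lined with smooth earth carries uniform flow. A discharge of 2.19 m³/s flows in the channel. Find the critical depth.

y_c = 0.69 m

At critical depth, Q² T / (g A³) = 1, i.e. A³/T = Q²/g = 2.19²/9.81 = 0.4889.
Trying y = 0.865 m: A³/T = 1.513 — high.
Trying y = 0.618 m: A³/T = 0.2817 — low.
Trying y = 0.69 m: A³/T = 0.4888 — close enough.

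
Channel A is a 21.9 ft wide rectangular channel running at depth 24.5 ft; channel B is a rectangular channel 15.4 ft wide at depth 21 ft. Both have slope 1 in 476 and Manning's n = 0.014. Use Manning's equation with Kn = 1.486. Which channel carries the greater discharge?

channel A

Channel A: Flow area A = b·y = 21.9 × 24.5 = 536.5 ft². Wetted perimeter P = b + 2y = 21.9 + 2×24.5 = 70.9 ft. Hydraulic radius R = A/P = 536.5/70.9 = 7.568 ft. Q_A = (1.486/0.014)·536.5·7.568^(2/3)·√0.002101 = 10060 ft³/s.
Channel B: Flow area A = b·y = 15.4 × 21 = 323.4 ft². Wetted perimeter P = b + 2y = 15.4 + 2×21 = 57.4 ft. Hydraulic radius R = A/P = 323.4/57.4 = 5.634 ft. Q_B = (1.486/0.014)·323.4·5.634^(2/3)·√0.002101 = 4982 ft³/s.
Q_A = 10060 ft³/s vs Q_B = 4982 ft³/s, so channel A carries more.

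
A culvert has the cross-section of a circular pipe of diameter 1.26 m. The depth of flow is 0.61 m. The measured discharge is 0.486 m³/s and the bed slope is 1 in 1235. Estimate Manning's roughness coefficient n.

n = 0.016

For a circular section of diameter D = 1.26 m at depth y = 0.61 m, the central angle is θ = 2 arccos(1 − 2y/D) = 3.078 rad. Then A = (D²/8)(θ − sin θ) = 0.5983 m² and P = Dθ/2 = 1.939 m.
Hydraulic radius R = A/P = 0.5983/1.939 = 0.3085 m.
Rearranging Manning's equation: n = (1/Q) A R^(2/3) S^(1/2) = (1/0.486) × 0.5983 × 0.3085^(2/3) × √0.0008097 = 0.016.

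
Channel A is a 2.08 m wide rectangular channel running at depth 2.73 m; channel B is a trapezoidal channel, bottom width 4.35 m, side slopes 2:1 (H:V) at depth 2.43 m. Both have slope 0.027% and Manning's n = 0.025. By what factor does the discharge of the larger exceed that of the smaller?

6.16

Channel A: Flow area A = b·y = 2.08 × 2.73 = 5.678 m². Wetted perimeter P = b + 2y = 2.08 + 2×2.73 = 7.54 m. Hydraulic radius R = A/P = 5.678/7.54 = 0.7531 m. Q_A = (1/0.025)·5.678·0.7531^(2/3)·√0.00027 = 3.089 m³/s.
Channel B: With bottom width b = 4.35 m and side slope z = 2: A = (b + zy)y = (4.35 + 2×2.43)×2.43 = 22.38 m²; P = b + 2y√(1+z²) = 4.35 + 2×2.43×2.236 = 15.22 m. Hydraulic radius R = A/P = 22.38/15.22 = 1.471 m. Q_B = (1/0.025)·22.38·1.471^(2/3)·√0.00027 = 19.02 m³/s.
The larger discharge is 19.02 m³/s and the smaller is 3.089 m³/s; the ratio is 6.16.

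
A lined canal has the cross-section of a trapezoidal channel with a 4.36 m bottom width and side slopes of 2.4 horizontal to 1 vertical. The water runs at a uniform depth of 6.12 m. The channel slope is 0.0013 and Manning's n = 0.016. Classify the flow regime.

subcritical

With bottom width b = 4.36 m and side slope z = 2.4: A = (b + zy)y = (4.36 + 2.4×6.12)×6.12 = 116.6 m²; P = b + 2y√(1+z²) = 4.36 + 2×6.12×2.6 = 36.18 m.
Hydraulic radius R = A/P = 116.6/36.18 = 3.222 m.
V = (1/n) R^(2/3) √S = (1/0.016) × 3.222^(2/3) × √0.0013 = 4.916 m/s. Hydraulic depth D_h = A/T = 116.6/33.74 = 3.455 m.
Froude number Fr = V/√(g·D_h) = 4.916/√(9.81×3.455) = 0.844, which is less than 1, so the flow is subcritical.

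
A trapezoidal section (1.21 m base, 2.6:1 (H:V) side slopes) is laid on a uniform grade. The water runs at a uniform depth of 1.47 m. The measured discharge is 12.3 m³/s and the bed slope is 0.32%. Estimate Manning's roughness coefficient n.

With bottom width b = 1.21 m and side slope z = 2.6: A = (b + zy)y = (1.21 + 2.6×1.47)×1.47 = 7.397 m²; P = b + 2y√(1+z²) = 1.21 + 2×1.47×2.786 = 9.4 m.
Hydraulic radius R = A/P = 7.397/9.4 = 0.7869 m.
Rearranging Manning's equation: n = (1/Q) A R^(2/3) S^(1/2) = (1/12.3) × 7.397 × 0.7869^(2/3) × √0.0032 = 0.029.

n = 0.029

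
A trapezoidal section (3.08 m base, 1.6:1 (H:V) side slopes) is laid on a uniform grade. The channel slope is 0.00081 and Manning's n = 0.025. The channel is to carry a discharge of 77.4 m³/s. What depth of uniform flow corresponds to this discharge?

y_n = 4.17 m

Manning's equation rearranged: A R^(2/3) = nQ / (1·√S) = 0.025 × 77.4 / (√0.00081) = 67.99.
At y = 3.58 m: A R^(2/3) = 48.39 — short.
At y = 4.17 m: A R^(2/3) = 67.98 — ≈ 67.99.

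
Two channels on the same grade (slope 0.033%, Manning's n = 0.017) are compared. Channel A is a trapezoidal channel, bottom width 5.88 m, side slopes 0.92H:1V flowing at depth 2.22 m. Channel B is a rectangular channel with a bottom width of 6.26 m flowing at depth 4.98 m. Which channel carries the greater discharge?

Channel A: With bottom width b = 5.88 m and side slope z = 0.92: A = (b + zy)y = (5.88 + 0.92×2.22)×2.22 = 17.59 m²; P = b + 2y√(1+z²) = 5.88 + 2×2.22×1.359 = 11.91 m. Hydraulic radius R = A/P = 17.59/11.91 = 1.476 m. Q_A = (1/0.017)·17.59·1.476^(2/3)·√0.00033 = 24.37 m³/s.
Channel B: Flow area A = b·y = 6.26 × 4.98 = 31.17 m². Wetted perimeter P = b + 2y = 6.26 + 2×4.98 = 16.22 m. Hydraulic radius R = A/P = 31.17/16.22 = 1.922 m. Q_B = (1/0.017)·31.17·1.922^(2/3)·√0.00033 = 51.5 m³/s.
Q_A = 24.37 m³/s vs Q_B = 51.5 m³/s, so channel B carries more.

channel B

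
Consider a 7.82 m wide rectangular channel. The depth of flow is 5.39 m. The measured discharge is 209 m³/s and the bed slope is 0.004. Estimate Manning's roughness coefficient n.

n = 0.022

Flow area A = b·y = 7.82 × 5.39 = 42.15 m². Wetted perimeter P = b + 2y = 7.82 + 2×5.39 = 18.6 m.
Hydraulic radius R = A/P = 42.15/18.6 = 2.266 m.
Rearranging Manning's equation: n = (1/Q) A R^(2/3) S^(1/2) = (1/209) × 42.15 × 2.266^(2/3) × √0.004 = 0.022.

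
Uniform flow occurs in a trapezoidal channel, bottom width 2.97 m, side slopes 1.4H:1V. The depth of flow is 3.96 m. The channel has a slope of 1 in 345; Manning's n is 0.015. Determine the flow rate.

With bottom width b = 2.97 m and side slope z = 1.4: A = (b + zy)y = (2.97 + 1.4×3.96)×3.96 = 33.72 m²; P = b + 2y√(1+z²) = 2.97 + 2×3.96×1.72 = 16.6 m.
Hydraulic radius R = A/P = 33.72/16.6 = 2.032 m.
Manning's equation: Q = (1/n) A R^(2/3) S^(1/2) = (1/0.015) × 33.72 × 2.032^(2/3) × 0.002899^(1/2) = 194 m³/s.

Q = 194 m³/s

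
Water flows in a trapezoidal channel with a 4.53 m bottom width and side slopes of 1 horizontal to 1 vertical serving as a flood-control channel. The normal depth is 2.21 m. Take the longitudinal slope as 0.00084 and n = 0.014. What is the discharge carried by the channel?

Q = 38.3 m³/s

With bottom width b = 4.53 m and side slope z = 1: A = (b + zy)y = (4.53 + 1×2.21)×2.21 = 14.9 m²; P = b + 2y√(1+z²) = 4.53 + 2×2.21×1.414 = 10.78 m.
Hydraulic radius R = A/P = 14.9/10.78 = 1.382 m.
Manning's equation: Q = (1/n) A R^(2/3) S^(1/2) = (1/0.014) × 14.9 × 1.382^(2/3) × 0.00084^(1/2) = 38.3 m³/s.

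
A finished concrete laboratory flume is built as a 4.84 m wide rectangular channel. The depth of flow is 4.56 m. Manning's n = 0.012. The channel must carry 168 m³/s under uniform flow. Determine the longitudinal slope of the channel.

S = 0.00453

Flow area A = b·y = 4.84 × 4.56 = 22.07 m². Wetted perimeter P = b + 2y = 4.84 + 2×4.56 = 13.96 m.
Hydraulic radius R = A/P = 22.07/13.96 = 1.581 m.
From Manning's equation, S = [nQ / (1 A R^(2/3))]² = [0.012 × 168 / (1 × 22.07 × 1.581^(2/3))]² = 0.00453.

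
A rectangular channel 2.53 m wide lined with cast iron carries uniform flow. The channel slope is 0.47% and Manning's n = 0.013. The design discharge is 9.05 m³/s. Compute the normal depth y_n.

y_n = 1 m

Manning's equation rearranged: A R^(2/3) = nQ / (1·√S) = 0.013 × 9.05 / (√0.0047) = 1.716.
Try y = 1.14 m: A R^(2/3) = 2.051 — too large.
Try y = 1 m: A R^(2/3) = 1.716 — matches.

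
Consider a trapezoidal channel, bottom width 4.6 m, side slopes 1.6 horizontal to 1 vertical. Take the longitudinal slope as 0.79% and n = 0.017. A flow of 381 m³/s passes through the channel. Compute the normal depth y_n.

y_n = 3.94 m

Manning's equation rearranged: A R^(2/3) = nQ / (1·√S) = 0.017 × 381 / (√0.0079) = 72.87.
Try y = 3.23 m: A R^(2/3) = 48.05 — low.
Try y = 4.63 m: A R^(2/3) = 102.9 — high.
Try y = 3.94 m: A R^(2/3) = 72.82 — ≈ 72.87.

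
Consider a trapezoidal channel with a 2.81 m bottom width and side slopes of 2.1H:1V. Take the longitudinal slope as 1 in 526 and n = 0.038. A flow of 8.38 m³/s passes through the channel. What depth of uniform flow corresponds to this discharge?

y_n = 1.4 m

Manning's equation rearranged: A R^(2/3) = nQ / (1·√S) = 0.038 × 8.38 / (√0.001901) = 7.303.
Try y = 0.963 m: A R^(2/3) = 3.45 — short.
Try y = 1.56 m: A R^(2/3) = 9.131 — over.
Try y = 1.4 m: A R^(2/3) = 7.3 — matches.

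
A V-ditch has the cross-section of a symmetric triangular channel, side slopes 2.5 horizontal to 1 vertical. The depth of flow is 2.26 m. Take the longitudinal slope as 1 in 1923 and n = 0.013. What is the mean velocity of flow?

V = 1.81 m/s

For a triangular section with side slope z = 2.5: A = zy² = 2.5×2.26² = 12.77 m²; P = 2y√(1+z²) = 2×2.26×2.693 = 12.17 m.
Hydraulic radius R = A/P = 12.77/12.17 = 1.049 m.
From Manning's equation, V = (1/n) R^(2/3) S^(1/2) = (1/0.013) × 1.049^(2/3) × 0.00052^(1/2) = 1.81 m/s.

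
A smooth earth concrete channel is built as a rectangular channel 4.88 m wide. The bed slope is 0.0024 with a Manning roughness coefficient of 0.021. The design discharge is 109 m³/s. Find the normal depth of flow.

y_n = 6.53 m

Manning's equation rearranged: A R^(2/3) = nQ / (1·√S) = 0.021 × 109 / (√0.0024) = 46.72.
Trying y = 5.51 m: A R^(2/3) = 38.17 — low.
Trying y = 6.53 m: A R^(2/3) = 46.74 — matches.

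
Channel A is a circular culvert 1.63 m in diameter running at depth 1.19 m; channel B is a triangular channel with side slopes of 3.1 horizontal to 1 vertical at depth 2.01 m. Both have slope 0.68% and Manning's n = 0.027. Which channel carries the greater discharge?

Channel A: For a circular section of diameter D = 1.63 m at depth y = 1.19 m, the central angle is θ = 2 arccos(1 − 2y/D) = 4.098 rad. Then A = (D²/8)(θ − sin θ) = 1.632 m² and P = Dθ/2 = 3.34 m. Hydraulic radius R = A/P = 1.632/3.34 = 0.4887 m. Q_A = (1/0.027)·1.632·0.4887^(2/3)·√0.0068 = 3.093 m³/s.
Channel B: For a triangular section with side slope z = 3.1: A = zy² = 3.1×2.01² = 12.52 m²; P = 2y√(1+z²) = 2×2.01×3.257 = 13.09 m. Hydraulic radius R = A/P = 12.52/13.09 = 0.9565 m. Q_B = (1/0.027)·12.52·0.9565^(2/3)·√0.0068 = 37.13 m³/s.
Q_A = 3.093 m³/s vs Q_B = 37.13 m³/s, so channel B carries more.

channel B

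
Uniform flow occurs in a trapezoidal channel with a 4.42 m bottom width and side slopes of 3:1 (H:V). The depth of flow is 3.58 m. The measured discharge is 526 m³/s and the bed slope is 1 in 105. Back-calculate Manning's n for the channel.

n = 0.016

With bottom width b = 4.42 m and side slope z = 3: A = (b + zy)y = (4.42 + 3×3.58)×3.58 = 54.27 m²; P = b + 2y√(1+z²) = 4.42 + 2×3.58×3.162 = 27.06 m.
Hydraulic radius R = A/P = 54.27/27.06 = 2.006 m.
Rearranging Manning's equation: n = (1/Q) A R^(2/3) S^(1/2) = (1/526) × 54.27 × 2.006^(2/3) × √0.009524 = 0.016.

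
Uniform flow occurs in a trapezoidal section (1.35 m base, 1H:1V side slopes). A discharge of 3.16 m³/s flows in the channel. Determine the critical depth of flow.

At critical depth, Q² T / (g A³) = 1, i.e. A³/T = Q²/g = 3.16²/9.81 = 1.018.
Try y = 0.754 m: A³/T = 1.397 — over.
Try y = 0.55 m: A³/T = 0.4658 — short.
Try y = 0.689 m: A³/T = 1.016 — close enough.

y_c = 0.689 m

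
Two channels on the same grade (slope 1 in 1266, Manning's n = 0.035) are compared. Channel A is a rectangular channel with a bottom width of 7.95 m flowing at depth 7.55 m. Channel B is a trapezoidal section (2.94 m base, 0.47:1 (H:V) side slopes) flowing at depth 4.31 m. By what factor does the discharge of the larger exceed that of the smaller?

3.7

Channel A: Flow area A = b·y = 7.95 × 7.55 = 60.02 m². Wetted perimeter P = b + 2y = 7.95 + 2×7.55 = 23.05 m. Hydraulic radius R = A/P = 60.02/23.05 = 2.604 m. Q_A = (1/0.035)·60.02·2.604^(2/3)·√0.0007899 = 91.23 m³/s.
Channel B: With bottom width b = 2.94 m and side slope z = 0.47: A = (b + zy)y = (2.94 + 0.47×4.31)×4.31 = 21.4 m²; P = b + 2y√(1+z²) = 2.94 + 2×4.31×1.105 = 12.46 m. Hydraulic radius R = A/P = 21.4/12.46 = 1.717 m. Q_B = (1/0.035)·21.4·1.717^(2/3)·√0.0007899 = 24.64 m³/s.
The larger discharge is 91.23 m³/s and the smaller is 24.64 m³/s; the ratio is 3.7.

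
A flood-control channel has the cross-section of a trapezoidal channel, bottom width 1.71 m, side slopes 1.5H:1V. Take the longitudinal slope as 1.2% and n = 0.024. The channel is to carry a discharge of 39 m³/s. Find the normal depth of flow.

Manning's equation rearranged: A R^(2/3) = nQ / (1·√S) = 0.024 × 39 / (√0.012) = 8.544.
Trying y = 1.64 m: A R^(2/3) = 6.361 — short.
Trying y = 2.23 m: A R^(2/3) = 12.42 — over.
Trying y = 1.88 m: A R^(2/3) = 8.535 — close enough.

y_n = 1.88 m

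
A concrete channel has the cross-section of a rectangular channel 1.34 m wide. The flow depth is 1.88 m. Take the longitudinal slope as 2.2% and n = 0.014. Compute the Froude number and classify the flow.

supercritical

Flow area A = b·y = 1.34 × 1.88 = 2.519 m². Wetted perimeter P = b + 2y = 1.34 + 2×1.88 = 5.1 m.
Hydraulic radius R = A/P = 2.519/5.1 = 0.494 m.
V = (1/n) R^(2/3) √S = (1/0.014) × 0.494^(2/3) × √0.022 = 6.62 m/s. Hydraulic depth D_h = A/T = 2.519/1.34 = 1.88 m.
Froude number Fr = V/√(g·D_h) = 6.62/√(9.81×1.88) = 1.54, which is greater than 1, so the flow is supercritical.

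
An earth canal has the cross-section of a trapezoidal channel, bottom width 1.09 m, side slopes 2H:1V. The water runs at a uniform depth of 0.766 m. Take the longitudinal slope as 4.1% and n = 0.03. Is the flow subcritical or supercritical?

With bottom width b = 1.09 m and side slope z = 2: A = (b + zy)y = (1.09 + 2×0.766)×0.766 = 2.008 m²; P = b + 2y√(1+z²) = 1.09 + 2×0.766×2.236 = 4.516 m.
Hydraulic radius R = A/P = 2.008/4.516 = 0.4448 m.
V = (1/n) R^(2/3) √S = (1/0.03) × 0.4448^(2/3) × √0.041 = 3.933 m/s. Hydraulic depth D_h = A/T = 2.008/4.154 = 0.4835 m.
Froude number Fr = V/√(g·D_h) = 3.933/√(9.81×0.4835) = 1.81, which is greater than 1, so the flow is supercritical.

supercritical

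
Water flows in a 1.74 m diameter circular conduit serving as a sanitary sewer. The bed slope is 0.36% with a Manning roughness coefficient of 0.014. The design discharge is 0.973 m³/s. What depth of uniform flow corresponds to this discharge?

y_n = 0.48 m

Manning's equation rearranged: A R^(2/3) = nQ / (1·√S) = 0.014 × 0.973 / (√0.0036) = 0.227.
Try y = 0.523 m: A R^(2/3) = 0.2683 — high.
Try y = 0.406 m: A R^(2/3) = 0.163 — low.
Try y = 0.48 m: A R^(2/3) = 0.227 — ≈ 0.227.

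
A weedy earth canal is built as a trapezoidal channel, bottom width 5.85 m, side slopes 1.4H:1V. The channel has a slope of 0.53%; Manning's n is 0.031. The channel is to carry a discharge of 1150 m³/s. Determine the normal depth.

y_n = 9.31 m

Manning's equation rearranged: A R^(2/3) = nQ / (1·√S) = 0.031 × 1150 / (√0.0053) = 489.7.
Trying y = 10.7 m: A R^(2/3) = 671 — high.
Trying y = 9.31 m: A R^(2/3) = 489.1 — ≈ 489.7.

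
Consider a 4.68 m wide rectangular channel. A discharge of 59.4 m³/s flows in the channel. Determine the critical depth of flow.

y_c = 2.54 m

For a rectangular channel, critical depth y_c = (q²/g)^(1/3) where q = Q/b = 59.4/4.68 = 12.69 m²/s.
So y_c = (12.69²/9.81)^(1/3) = 2.54 m.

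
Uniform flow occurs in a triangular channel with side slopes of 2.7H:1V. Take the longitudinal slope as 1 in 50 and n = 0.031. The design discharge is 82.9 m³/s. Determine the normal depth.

y_n = 2.47 m

Manning's equation rearranged: A R^(2/3) = nQ / (1·√S) = 0.031 × 82.9 / (√0.02) = 18.17.
At y = 2.04 m: A R^(2/3) = 10.91 — low.
At y = 2.47 m: A R^(2/3) = 18.17 — ≈ 18.17.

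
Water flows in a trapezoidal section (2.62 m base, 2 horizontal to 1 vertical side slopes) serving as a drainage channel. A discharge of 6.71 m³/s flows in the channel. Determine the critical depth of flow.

At critical depth, Q² T / (g A³) = 1, i.e. A³/T = Q²/g = 6.71²/9.81 = 4.59.
Trying y = 0.523 m: A³/T = 1.496 — too small.
Trying y = 0.822 m: A³/T = 7.288 — too large.
Trying y = 0.722 m: A³/T = 4.586 — ≈ 4.59.

y_c = 0.722 m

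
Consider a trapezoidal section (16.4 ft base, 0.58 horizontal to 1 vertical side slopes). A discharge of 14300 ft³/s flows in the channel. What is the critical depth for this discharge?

y_c = 22 ft

At critical depth, Q² T / (g A³) = 1, i.e. A³/T = Q²/g = 14300²/32.2 = 6351000.
Trying y = 15.2 ft: A³/T = 1655000 — short.
Trying y = 26.5 ft: A³/T = 12660000 — over.
Trying y = 22 ft: A³/T = 6298000 — ≈ 6351000.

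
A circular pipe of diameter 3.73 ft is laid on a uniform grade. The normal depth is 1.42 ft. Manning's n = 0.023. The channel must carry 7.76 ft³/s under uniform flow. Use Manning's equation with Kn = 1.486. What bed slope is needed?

For a circular section of diameter D = 3.73 ft at depth y = 1.42 ft, the central angle is θ = 2 arccos(1 − 2y/D) = 2.66 rad. Then A = (D²/8)(θ − sin θ) = 3.82 ft² and P = Dθ/2 = 4.96 ft.
Hydraulic radius R = A/P = 3.82/4.96 = 0.77 ft.
From Manning's equation, S = [nQ / (1.486 A R^(2/3))]² = [0.023 × 7.76 / (1.486 × 3.82 × 0.77^(2/3))]² = 0.0014.

S = 0.0014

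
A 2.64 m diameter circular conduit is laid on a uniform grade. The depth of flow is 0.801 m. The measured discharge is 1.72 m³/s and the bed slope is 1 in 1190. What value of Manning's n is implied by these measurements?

For a circular section of diameter D = 2.64 m at depth y = 0.801 m, the central angle is θ = 2 arccos(1 − 2y/D) = 2.333 rad. Then A = (D²/8)(θ − sin θ) = 1.403 m² and P = Dθ/2 = 3.08 m.
Hydraulic radius R = A/P = 1.403/3.08 = 0.4555 m.
Rearranging Manning's equation: n = (1/Q) A R^(2/3) S^(1/2) = (1/1.72) × 1.403 × 0.4555^(2/3) × √0.0008403 = 0.014.

n = 0.014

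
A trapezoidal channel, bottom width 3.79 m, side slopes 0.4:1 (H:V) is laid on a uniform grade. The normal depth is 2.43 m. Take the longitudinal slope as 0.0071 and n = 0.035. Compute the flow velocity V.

V = 2.84 m/s

With bottom width b = 3.79 m and side slope z = 0.4: A = (b + zy)y = (3.79 + 0.4×2.43)×2.43 = 11.57 m²; P = b + 2y√(1+z²) = 3.79 + 2×2.43×1.077 = 9.024 m.
Hydraulic radius R = A/P = 11.57/9.024 = 1.282 m.
From Manning's equation, V = (1/n) R^(2/3) S^(1/2) = (1/0.035) × 1.282^(2/3) × 0.0071^(1/2) = 2.84 m/s.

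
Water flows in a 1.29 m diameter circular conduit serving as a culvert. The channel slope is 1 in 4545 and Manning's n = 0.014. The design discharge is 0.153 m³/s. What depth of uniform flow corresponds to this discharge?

y_n = 0.425 m

Manning's equation rearranged: A R^(2/3) = nQ / (1·√S) = 0.014 × 0.153 / (√0.00022) = 0.1444.
Try y = 0.319 m: A R^(2/3) = 0.08239 — low.
Try y = 0.425 m: A R^(2/3) = 0.1441 — matches.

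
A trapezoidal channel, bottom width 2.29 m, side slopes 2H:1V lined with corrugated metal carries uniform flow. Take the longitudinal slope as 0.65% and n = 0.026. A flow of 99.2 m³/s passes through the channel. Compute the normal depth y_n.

Manning's equation rearranged: A R^(2/3) = nQ / (1·√S) = 0.026 × 99.2 / (√0.0065) = 31.99.
Try y = 2.09 m: A R^(2/3) = 14.95 — low.
Try y = 3.66 m: A R^(2/3) = 53.67 — high.
Try y = 2.93 m: A R^(2/3) = 32 — close enough.

y_n = 2.93 m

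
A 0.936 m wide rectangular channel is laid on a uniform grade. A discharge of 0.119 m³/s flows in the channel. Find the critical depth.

For a rectangular channel, critical depth y_c = (q²/g)^(1/3) where q = Q/b = 0.119/0.936 = 0.1271 m²/s.
So y_c = (0.1271²/9.81)^(1/3) = 0.118 m.

y_c = 0.118 m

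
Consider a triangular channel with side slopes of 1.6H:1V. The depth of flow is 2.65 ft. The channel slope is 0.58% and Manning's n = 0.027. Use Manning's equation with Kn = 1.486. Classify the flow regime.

For a triangular section with side slope z = 1.6: A = zy² = 1.6×2.65² = 11.24 ft²; P = 2y√(1+z²) = 2×2.65×1.887 = 10 ft.
Hydraulic radius R = A/P = 11.24/10 = 1.124 ft.
V = (1.486/n) R^(2/3) √S = (1.486/0.027) × 1.124^(2/3) × √0.0058 = 4.53 ft/s. Hydraulic depth D_h = A/T = 11.24/8.48 = 1.325 ft.
Froude number Fr = V/√(g·D_h) = 4.53/√(32.2×1.325) = 0.694, which is less than 1, so the flow is subcritical.

subcritical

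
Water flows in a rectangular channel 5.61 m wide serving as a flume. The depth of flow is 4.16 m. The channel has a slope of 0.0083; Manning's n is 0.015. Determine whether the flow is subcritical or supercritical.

supercritical

Flow area A = b·y = 5.61 × 4.16 = 23.34 m². Wetted perimeter P = b + 2y = 5.61 + 2×4.16 = 13.93 m.
Hydraulic radius R = A/P = 23.34/13.93 = 1.675 m.
V = (1/n) R^(2/3) √S = (1/0.015) × 1.675^(2/3) × √0.0083 = 8.567 m/s. Hydraulic depth D_h = A/T = 23.34/5.61 = 4.16 m.
Froude number Fr = V/√(g·D_h) = 8.567/√(9.81×4.16) = 1.34, which is greater than 1, so the flow is supercritical.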